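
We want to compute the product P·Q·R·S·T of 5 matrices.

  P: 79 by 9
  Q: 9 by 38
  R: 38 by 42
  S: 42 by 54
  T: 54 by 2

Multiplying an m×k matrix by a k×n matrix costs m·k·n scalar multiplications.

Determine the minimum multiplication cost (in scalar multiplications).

9834

Adjacent pairs: PQ = 79·9·38 = 27018; QR = 9·38·42 = 14364; RS = 38·42·54 = 86184; ST = 42·54·2 = 4536.
Length 3: P..R: k=1: 0+14364+79·9·42=44226; k=2: 27018+0+79·38·42=153102 → min 44226 | Q..S: k=2: 0+86184+9·38·54=104652; k=3: 14364+0+9·42·54=34776 → min 34776 | R..T: k=3: 0+4536+38·42·2=7728; k=4: 86184+0+38·54·2=90288 → min 7728.
Length 4: P..S: k=1: 0+34776+79·9·54=73170; k=2: 27018+86184+79·38·54=275310; k=3: 44226+0+79·42·54=223398 → min 73170 | Q..T: k=2: 0+7728+9·38·2=8412; k=3: 14364+4536+9·42·2=19656; k=4: 34776+0+9·54·2=35748 → min 8412.
Length 5: P..T: k=1: 0+8412+79·9·2=9834; k=2: 27018+7728+79·38·2=40750; k=3: 44226+4536+79·42·2=55398; k=4: 73170+0+79·54·2=81702 → min 9834.
Optimal order: (P·(Q·(R·(S·T)))) with cost 9834.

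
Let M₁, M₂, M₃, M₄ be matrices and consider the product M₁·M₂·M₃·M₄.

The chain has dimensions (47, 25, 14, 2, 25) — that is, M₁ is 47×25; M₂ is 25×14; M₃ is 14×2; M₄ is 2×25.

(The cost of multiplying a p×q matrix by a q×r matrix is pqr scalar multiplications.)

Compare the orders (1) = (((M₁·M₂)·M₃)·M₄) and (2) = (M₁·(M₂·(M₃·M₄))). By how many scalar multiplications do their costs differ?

Order (1) = (((M₁·M₂)·M₃)·M₄): (M₁·M₂): 47×25 by 25×14 → 47×14, cost 47·25·14 = 16450; ((M₁·M₂)·M₃): 47×14 by 14×2 → 47×2, cost 47·14·2 = 1316; cumulative 17766; (((M₁·M₂)·M₃)·M₄): 47×2 by 2×25 → 47×25, cost 47·2·25 = 2350; cumulative 20116. Total 20116.
Order (2) = (M₁·(M₂·(M₃·M₄))): (M₃·M₄): 14×2 by 2×25 → 14×25, cost 14·2·25 = 700; (M₂·(M₃·M₄)): 25×14 by 14×25 → 25×25, cost 25·14·25 = 8750; cumulative 9450; (M₁·(M₂·(M₃·M₄))): 47×25 by 25×25 → 47×25, cost 47·25·25 = 29375; cumulative 38825. Total 38825.
Difference: |20116 − 38825| = 18709.

18709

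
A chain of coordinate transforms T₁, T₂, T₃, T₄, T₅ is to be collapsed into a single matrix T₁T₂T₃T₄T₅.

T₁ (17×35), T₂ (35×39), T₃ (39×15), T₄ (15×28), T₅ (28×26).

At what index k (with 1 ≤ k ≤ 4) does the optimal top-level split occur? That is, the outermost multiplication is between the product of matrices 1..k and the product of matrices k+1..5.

Adjacent pairs: T₁T₂ = 17·35·39 = 23205; T₂T₃ = 35·39·15 = 20475; T₃T₄ = 39·15·28 = 16380; T₄T₅ = 15·28·26 = 10920.
Length 3: T₁..T₃: k=1: 0+20475+17·35·15=29400; k=2: 23205+0+17·39·15=33150 → min 29400 | T₂..T₄: k=2: 0+16380+35·39·28=54600; k=3: 20475+0+35·15·28=35175 → min 35175 | T₃..T₅: k=3: 0+10920+39·15·26=26130; k=4: 16380+0+39·28·26=44772 → min 26130.
Length 4: T₁..T₄: k=1: 0+35175+17·35·28=51835; k=2: 23205+16380+17·39·28=58149; k=3: 29400+0+17·15·28=36540 → min 36540 | T₂..T₅: k=2: 0+26130+35·39·26=61620; k=3: 20475+10920+35·15·26=45045; k=4: 35175+0+35·28·26=60655 → min 45045.
Top-level splits: k=1: (T₁..T₁)·(T₂..T₅) → 0+45045+17·35·26 = 60515; k=2: (T₁..T₂)·(T₃..T₅) → 23205+26130+17·39·26 = 66573; k=3: (T₁..T₃)·(T₄..T₅) → 29400+10920+17·15·26 = 46950; k=4: (T₁..T₄)·(T₅..T₅) → 36540+0+17·28·26 = 48916.
Best split is after T₃, i.e. k = 3.

3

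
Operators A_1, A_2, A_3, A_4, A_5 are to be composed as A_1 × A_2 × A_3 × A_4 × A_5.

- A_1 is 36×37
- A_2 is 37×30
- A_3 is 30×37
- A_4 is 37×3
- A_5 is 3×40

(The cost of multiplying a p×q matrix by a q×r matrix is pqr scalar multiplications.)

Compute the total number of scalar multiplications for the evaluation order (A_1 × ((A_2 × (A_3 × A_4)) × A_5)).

64380

(A_3 × A_4): 30×37 by 37×3 → 30×3, cost 30·37·3 = 3330
(A_2 × (A_3 × A_4)): 37×30 by 30×3 → 37×3, cost 37·30·3 = 3330; cumulative 6660
((A_2 × (A_3 × A_4)) × A_5): 37×3 by 3×40 → 37×40, cost 37·3·40 = 4440; cumulative 11100
(A_1 × ((A_2 × (A_3 × A_4)) × A_5)): 36×37 by 37×40 → 36×40, cost 36·37·40 = 53280; cumulative 64380
Total: 64380 scalar multiplications.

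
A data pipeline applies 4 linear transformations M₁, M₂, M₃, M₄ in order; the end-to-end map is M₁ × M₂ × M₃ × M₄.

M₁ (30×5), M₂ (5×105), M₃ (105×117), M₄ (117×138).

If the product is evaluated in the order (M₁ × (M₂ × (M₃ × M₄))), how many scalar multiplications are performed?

(M₃ × M₄): 105×117 by 117×138 → 105×138, cost 105·117·138 = 1695330
(M₂ × (M₃ × M₄)): 5×105 by 105×138 → 5×138, cost 5·105·138 = 72450; cumulative 1767780
(M₁ × (M₂ × (M₃ × M₄))): 30×5 by 5×138 → 30×138, cost 30·5·138 = 20700; cumulative 1788480
Total: 1788480 scalar multiplications.

1788480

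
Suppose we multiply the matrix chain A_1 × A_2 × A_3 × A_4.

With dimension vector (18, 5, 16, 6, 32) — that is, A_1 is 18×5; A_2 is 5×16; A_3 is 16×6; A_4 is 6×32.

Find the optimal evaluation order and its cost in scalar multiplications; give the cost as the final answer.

4320

Adjacent pairs: A_1A_2 = 18·5·16 = 1440; A_2A_3 = 5·16·6 = 480; A_3A_4 = 16·6·32 = 3072.
Length 3: A_1..A_3: k=1: 0+480+18·5·6=1020; k=2: 1440+0+18·16·6=3168 → min 1020 | A_2..A_4: k=2: 0+3072+5·16·32=5632; k=3: 480+0+5·6·32=1440 → min 1440.
Length 4: A_1..A_4: k=1: 0+1440+18·5·32=4320; k=2: 1440+3072+18·16·32=13728; k=3: 1020+0+18·6·32=4476 → min 4320.
Optimal parenthesization: (A_1 × ((A_2 × A_3) × A_4)) with cost 4320.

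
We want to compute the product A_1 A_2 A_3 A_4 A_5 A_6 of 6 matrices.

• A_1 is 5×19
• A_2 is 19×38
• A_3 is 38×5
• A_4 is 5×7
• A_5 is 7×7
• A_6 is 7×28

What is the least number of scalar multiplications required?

5485

Adjacent pairs: A_1A_2 = 5·19·38 = 3610; A_2A_3 = 19·38·5 = 3610; A_3A_4 = 38·5·7 = 1330; A_4A_5 = 5·7·7 = 245; A_5A_6 = 7·7·28 = 1372.
Length 3: A_1..A_3: k=1: 0+3610+5·19·5=4085; k=2: 3610+0+5·38·5=4560 → min 4085 | A_2..A_4: k=2: 0+1330+19·38·7=6384; k=3: 3610+0+19·5·7=4275 → min 4275 | A_3..A_5: k=3: 0+245+38·5·7=1575; k=4: 1330+0+38·7·7=3192 → min 1575 | A_4..A_6: k=4: 0+1372+5·7·28=2352; k=5: 245+0+5·7·28=1225 → min 1225.
Length 4: A_1..A_4: k=1: 0+4275+5·19·7=4940; k=2: 3610+1330+5·38·7=6270; k=3: 4085+0+5·5·7=4260 → min 4260 | A_2..A_5: k=2: 0+1575+19·38·7=6629; k=3: 3610+245+19·5·7=4520; k=4: 4275+0+19·7·7=5206 → min 4520 | A_3..A_6: k=3: 0+1225+38·5·28=6545; k=4: 1330+1372+38·7·28=10150; k=5: 1575+0+38·7·28=9023 → min 6545.
Length 5: A_1..A_5: k=1: 0+4520+5·19·7=5185; k=2: 3610+1575+5·38·7=6515; k=3: 4085+245+5·5·7=4505; k=4: 4260+0+5·7·7=4505 → min 4505 | A_2..A_6: k=2: 0+6545+19·38·28=26761; k=3: 3610+1225+19·5·28=7495; k=4: 4275+1372+19·7·28=9371; k=5: 4520+0+19·7·28=8244 → min 7495.
Length 6: A_1..A_6: k=1: 0+7495+5·19·28=10155; k=2: 3610+6545+5·38·28=15475; k=3: 4085+1225+5·5·28=6010; k=4: 4260+1372+5·7·28=6612; k=5: 4505+0+5·7·28=5485 → min 5485.
Optimal order: (((A_1 (A_2 A_3)) (A_4 A_5)) A_6) with cost 5485.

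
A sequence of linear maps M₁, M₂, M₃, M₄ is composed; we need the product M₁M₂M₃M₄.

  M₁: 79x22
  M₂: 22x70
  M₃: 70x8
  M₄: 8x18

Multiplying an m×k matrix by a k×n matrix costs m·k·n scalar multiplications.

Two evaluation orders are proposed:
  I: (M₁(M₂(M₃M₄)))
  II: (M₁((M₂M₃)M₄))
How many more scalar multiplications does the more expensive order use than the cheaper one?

22312

Order I = (M₁(M₂(M₃M₄))): (M₃M₄): 70×8 by 8×18 → 70×18, cost 70·8·18 = 10080; (M₂(M₃M₄)): 22×70 by 70×18 → 22×18, cost 22·70·18 = 27720; cumulative 37800; (M₁(M₂(M₃M₄))): 79×22 by 22×18 → 79×18, cost 79·22·18 = 31284; cumulative 69084. Total 69084.
Order II = (M₁((M₂M₃)M₄)): (M₂M₃): 22×70 by 70×8 → 22×8, cost 22·70·8 = 12320; ((M₂M₃)M₄): 22×8 by 8×18 → 22×18, cost 22·8·18 = 3168; cumulative 15488; (M₁((M₂M₃)M₄)): 79×22 by 22×18 → 79×18, cost 79·22·18 = 31284; cumulative 46772. Total 46772.
Difference: |69084 − 46772| = 22312.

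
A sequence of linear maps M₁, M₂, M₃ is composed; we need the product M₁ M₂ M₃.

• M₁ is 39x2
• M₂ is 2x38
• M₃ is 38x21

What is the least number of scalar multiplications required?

Order (M₁ (M₂ M₃)): (M₂ M₃): 2×38 by 38×21 → 2×21, cost 2·38·21 = 1596; (M₁ (M₂ M₃)): 39×2 by 2×21 → 39×21, cost 39·2·21 = 1638; cumulative 3234. Total 3234.
Order ((M₁ M₂) M₃): (M₁ M₂): 39×2 by 2×38 → 39×38, cost 39·2·38 = 2964; ((M₁ M₂) M₃): 39×38 by 38×21 → 39×21, cost 39·38·21 = 31122; cumulative 34086. Total 34086.
Minimum: 3234.

3234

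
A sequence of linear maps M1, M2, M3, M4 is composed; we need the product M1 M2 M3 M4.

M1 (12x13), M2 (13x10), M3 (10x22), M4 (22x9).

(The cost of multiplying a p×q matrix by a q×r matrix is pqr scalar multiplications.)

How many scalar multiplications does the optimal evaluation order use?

Adjacent pairs: M1M2 = 12·13·10 = 1560; M2M3 = 13·10·22 = 2860; M3M4 = 10·22·9 = 1980.
Length 3: M1..M3: k=1: 0+2860+12·13·22=6292; k=2: 1560+0+12·10·22=4200 → min 4200 | M2..M4: k=2: 0+1980+13·10·9=3150; k=3: 2860+0+13·22·9=5434 → min 3150.
Length 4: M1..M4: k=1: 0+3150+12·13·9=4554; k=2: 1560+1980+12·10·9=4620; k=3: 4200+0+12·22·9=6576 → min 4554.
Optimal order: (M1 (M2 (M3 M4))) with cost 4554.

4554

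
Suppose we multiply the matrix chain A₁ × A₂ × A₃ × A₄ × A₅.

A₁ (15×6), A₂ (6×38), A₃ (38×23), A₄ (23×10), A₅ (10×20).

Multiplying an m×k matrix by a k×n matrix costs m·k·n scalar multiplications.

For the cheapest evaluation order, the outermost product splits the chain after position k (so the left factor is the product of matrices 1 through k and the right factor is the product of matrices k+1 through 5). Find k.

Adjacent pairs: A₁A₂ = 15·6·38 = 3420; A₂A₃ = 6·38·23 = 5244; A₃A₄ = 38·23·10 = 8740; A₄A₅ = 23·10·20 = 4600.
Length 3: A₁..A₃: k=1: 0+5244+15·6·23=7314; k=2: 3420+0+15·38·23=16530 → min 7314 | A₂..A₄: k=2: 0+8740+6·38·10=11020; k=3: 5244+0+6·23·10=6624 → min 6624 | A₃..A₅: k=3: 0+4600+38·23·20=22080; k=4: 8740+0+38·10·20=16340 → min 16340.
Length 4: A₁..A₄: k=1: 0+6624+15·6·10=7524; k=2: 3420+8740+15·38·10=17860; k=3: 7314+0+15·23·10=10764 → min 7524 | A₂..A₅: k=2: 0+16340+6·38·20=20900; k=3: 5244+4600+6·23·20=12604; k=4: 6624+0+6·10·20=7824 → min 7824.
Top-level splits: k=1: (A₁..A₁)·(A₂..A₅) → 0+7824+15·6·20 = 9624; k=2: (A₁..A₂)·(A₃..A₅) → 3420+16340+15·38·20 = 31160; k=3: (A₁..A₃)·(A₄..A₅) → 7314+4600+15·23·20 = 18814; k=4: (A₁..A₄)·(A₅..A₅) → 7524+0+15·10·20 = 10524.
Best split is after A₁, i.e. k = 1.

1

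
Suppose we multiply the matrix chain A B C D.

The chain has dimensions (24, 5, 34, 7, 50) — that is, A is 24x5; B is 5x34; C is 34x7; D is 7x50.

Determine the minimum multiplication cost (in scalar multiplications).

Adjacent pairs: AB = 24·5·34 = 4080; BC = 5·34·7 = 1190; CD = 34·7·50 = 11900.
Length 3: A..C: k=1: 0+1190+24·5·7=2030; k=2: 4080+0+24·34·7=9792 → min 2030 | B..D: k=2: 0+11900+5·34·50=20400; k=3: 1190+0+5·7·50=2940 → min 2940.
Length 4: A..D: k=1: 0+2940+24·5·50=8940; k=2: 4080+11900+24·34·50=56780; k=3: 2030+0+24·7·50=10430 → min 8940.
Optimal order: (A ((B C) D)) with cost 8940.

8940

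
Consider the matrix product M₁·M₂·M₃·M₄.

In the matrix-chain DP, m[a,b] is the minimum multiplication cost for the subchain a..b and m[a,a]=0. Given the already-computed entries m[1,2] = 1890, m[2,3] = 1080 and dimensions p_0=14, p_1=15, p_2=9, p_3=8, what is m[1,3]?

2760

m[1,3] = min over k∈[1,2] of m[1,k]+m[k+1,3]+p_{0}·p_k·p_{3}.
k=1: 0 + 1080 + 14·15·8 = 2760; k=2: 1890 + 0 + 14·9·8 = 2898.
Minimum: 2760 at k=1.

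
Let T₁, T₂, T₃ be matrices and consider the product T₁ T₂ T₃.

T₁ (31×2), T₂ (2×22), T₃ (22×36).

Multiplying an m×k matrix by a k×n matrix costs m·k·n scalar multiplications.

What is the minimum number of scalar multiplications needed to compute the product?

3816

Order (T₁ (T₂ T₃)): (T₂ T₃): 2×22 by 22×36 → 2×36, cost 2·22·36 = 1584; (T₁ (T₂ T₃)): 31×2 by 2×36 → 31×36, cost 31·2·36 = 2232; cumulative 3816. Total 3816.
Order ((T₁ T₂) T₃): (T₁ T₂): 31×2 by 2×22 → 31×22, cost 31·2·22 = 1364; ((T₁ T₂) T₃): 31×22 by 22×36 → 31×36, cost 31·22·36 = 24552; cumulative 25916. Total 25916.
Minimum: 3816.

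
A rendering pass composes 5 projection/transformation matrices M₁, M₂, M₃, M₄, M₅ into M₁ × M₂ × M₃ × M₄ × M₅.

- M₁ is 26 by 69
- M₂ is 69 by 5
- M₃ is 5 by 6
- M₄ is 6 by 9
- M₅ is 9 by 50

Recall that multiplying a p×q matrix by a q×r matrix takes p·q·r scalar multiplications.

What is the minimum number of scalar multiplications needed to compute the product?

17990

Adjacent pairs: M₁M₂ = 26·69·5 = 8970; M₂M₃ = 69·5·6 = 2070; M₃M₄ = 5·6·9 = 270; M₄M₅ = 6·9·50 = 2700.
Length 3: M₁..M₃: k=1: 0+2070+26·69·6=12834; k=2: 8970+0+26·5·6=9750 → min 9750 | M₂..M₄: k=2: 0+270+69·5·9=3375; k=3: 2070+0+69·6·9=5796 → min 3375 | M₃..M₅: k=3: 0+2700+5·6·50=4200; k=4: 270+0+5·9·50=2520 → min 2520.
Length 4: M₁..M₄: k=1: 0+3375+26·69·9=19521; k=2: 8970+270+26·5·9=10410; k=3: 9750+0+26·6·9=11154 → min 10410 | M₂..M₅: k=2: 0+2520+69·5·50=19770; k=3: 2070+2700+69·6·50=25470; k=4: 3375+0+69·9·50=34425 → min 19770.
Length 5: M₁..M₅: k=1: 0+19770+26·69·50=109470; k=2: 8970+2520+26·5·50=17990; k=3: 9750+2700+26·6·50=20250; k=4: 10410+0+26·9·50=22110 → min 17990.
Optimal order: ((M₁ × M₂) × ((M₃ × M₄) × M₅)) with cost 17990.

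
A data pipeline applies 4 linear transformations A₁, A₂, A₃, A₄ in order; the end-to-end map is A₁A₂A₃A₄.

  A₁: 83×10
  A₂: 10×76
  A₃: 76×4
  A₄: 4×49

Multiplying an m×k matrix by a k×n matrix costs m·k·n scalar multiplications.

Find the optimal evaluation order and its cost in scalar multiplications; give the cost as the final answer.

Adjacent pairs: A₁A₂ = 83·10·76 = 63080; A₂A₃ = 10·76·4 = 3040; A₃A₄ = 76·4·49 = 14896.
Length 3: A₁..A₃: k=1: 0+3040+83·10·4=6360; k=2: 63080+0+83·76·4=88312 → min 6360 | A₂..A₄: k=2: 0+14896+10·76·49=52136; k=3: 3040+0+10·4·49=5000 → min 5000.
Length 4: A₁..A₄: k=1: 0+5000+83·10·49=45670; k=2: 63080+14896+83·76·49=387068; k=3: 6360+0+83·4·49=22628 → min 22628.
Optimal parenthesization: ((A₁(A₂A₃))A₄) with cost 22628.

22628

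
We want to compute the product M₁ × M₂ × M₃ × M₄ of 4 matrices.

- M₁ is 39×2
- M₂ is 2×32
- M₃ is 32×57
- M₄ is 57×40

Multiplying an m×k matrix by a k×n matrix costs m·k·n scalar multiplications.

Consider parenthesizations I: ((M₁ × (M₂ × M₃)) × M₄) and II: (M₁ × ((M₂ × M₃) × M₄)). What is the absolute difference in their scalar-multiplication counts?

85686

Order I = ((M₁ × (M₂ × M₃)) × M₄): (M₂ × M₃): 2×32 by 32×57 → 2×57, cost 2·32·57 = 3648; (M₁ × (M₂ × M₃)): 39×2 by 2×57 → 39×57, cost 39·2·57 = 4446; cumulative 8094; ((M₁ × (M₂ × M₃)) × M₄): 39×57 by 57×40 → 39×40, cost 39·57·40 = 88920; cumulative 97014. Total 97014.
Order II = (M₁ × ((M₂ × M₃) × M₄)): (M₂ × M₃): 2×32 by 32×57 → 2×57, cost 2·32·57 = 3648; ((M₂ × M₃) × M₄): 2×57 by 57×40 → 2×40, cost 2·57·40 = 4560; cumulative 8208; (M₁ × ((M₂ × M₃) × M₄)): 39×2 by 2×40 → 39×40, cost 39·2·40 = 3120; cumulative 11328. Total 11328.
Difference: |97014 − 11328| = 85686.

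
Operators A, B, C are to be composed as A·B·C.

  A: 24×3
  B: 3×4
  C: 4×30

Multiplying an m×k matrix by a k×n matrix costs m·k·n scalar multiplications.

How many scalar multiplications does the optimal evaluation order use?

Order (A·(B·C)): (B·C): 3×4 by 4×30 → 3×30, cost 3·4·30 = 360; (A·(B·C)): 24×3 by 3×30 → 24×30, cost 24·3·30 = 2160; cumulative 2520. Total 2520.
Order ((A·B)·C): (A·B): 24×3 by 3×4 → 24×4, cost 24·3·4 = 288; ((A·B)·C): 24×4 by 4×30 → 24×30, cost 24·4·30 = 2880; cumulative 3168. Total 3168.
Minimum: 2520.

2520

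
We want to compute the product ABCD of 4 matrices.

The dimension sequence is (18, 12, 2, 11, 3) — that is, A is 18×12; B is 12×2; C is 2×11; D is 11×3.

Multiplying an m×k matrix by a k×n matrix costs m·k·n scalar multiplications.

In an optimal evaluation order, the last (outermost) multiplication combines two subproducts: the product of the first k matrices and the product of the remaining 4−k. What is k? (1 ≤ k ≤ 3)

Adjacent pairs: AB = 18·12·2 = 432; BC = 12·2·11 = 264; CD = 2·11·3 = 66.
Length 3: A..C: k=1: 0+264+18·12·11=2640; k=2: 432+0+18·2·11=828 → min 828 | B..D: k=2: 0+66+12·2·3=138; k=3: 264+0+12·11·3=660 → min 138.
Top-level splits: k=1: (A..A)·(B..D) → 0+138+18·12·3 = 786; k=2: (A..B)·(C..D) → 432+66+18·2·3 = 606; k=3: (A..C)·(D..D) → 828+0+18·11·3 = 1422.
Best split is after B, i.e. k = 2.

2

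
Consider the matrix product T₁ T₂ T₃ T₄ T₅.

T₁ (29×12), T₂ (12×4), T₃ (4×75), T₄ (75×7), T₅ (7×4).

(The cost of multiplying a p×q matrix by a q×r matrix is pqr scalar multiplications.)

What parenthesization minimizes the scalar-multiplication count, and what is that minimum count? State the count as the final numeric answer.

3796

Adjacent pairs: T₁T₂ = 29·12·4 = 1392; T₂T₃ = 12·4·75 = 3600; T₃T₄ = 4·75·7 = 2100; T₄T₅ = 75·7·4 = 2100.
Length 3: T₁..T₃: k=1: 0+3600+29·12·75=29700; k=2: 1392+0+29·4·75=10092 → min 10092 | T₂..T₄: k=2: 0+2100+12·4·7=2436; k=3: 3600+0+12·75·7=9900 → min 2436 | T₃..T₅: k=3: 0+2100+4·75·4=3300; k=4: 2100+0+4·7·4=2212 → min 2212.
Length 4: T₁..T₄: k=1: 0+2436+29·12·7=4872; k=2: 1392+2100+29·4·7=4304; k=3: 10092+0+29·75·7=25317 → min 4304 | T₂..T₅: k=2: 0+2212+12·4·4=2404; k=3: 3600+2100+12·75·4=9300; k=4: 2436+0+12·7·4=2772 → min 2404.
Length 5: T₁..T₅: k=1: 0+2404+29·12·4=3796; k=2: 1392+2212+29·4·4=4068; k=3: 10092+2100+29·75·4=20892; k=4: 4304+0+29·7·4=5116 → min 3796.
Optimal parenthesization: (T₁ (T₂ ((T₃ T₄) T₅))) with cost 3796.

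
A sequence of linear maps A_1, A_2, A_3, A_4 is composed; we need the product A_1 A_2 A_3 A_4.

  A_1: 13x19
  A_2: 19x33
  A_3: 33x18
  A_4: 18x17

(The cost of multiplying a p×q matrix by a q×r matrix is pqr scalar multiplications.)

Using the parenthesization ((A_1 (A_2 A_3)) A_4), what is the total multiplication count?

(A_2 A_3): 19×33 by 33×18 → 19×18, cost 19·33·18 = 11286
(A_1 (A_2 A_3)): 13×19 by 19×18 → 13×18, cost 13·19·18 = 4446; cumulative 15732
((A_1 (A_2 A_3)) A_4): 13×18 by 18×17 → 13×17, cost 13·18·17 = 3978; cumulative 19710
Total: 19710 scalar multiplications.

19710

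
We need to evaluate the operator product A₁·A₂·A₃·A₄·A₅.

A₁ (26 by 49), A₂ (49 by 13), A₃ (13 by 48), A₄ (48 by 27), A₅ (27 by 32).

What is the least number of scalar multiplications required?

55458

Adjacent pairs: A₁A₂ = 26·49·13 = 16562; A₂A₃ = 49·13·48 = 30576; A₃A₄ = 13·48·27 = 16848; A₄A₅ = 48·27·32 = 41472.
Length 3: A₁..A₃: k=1: 0+30576+26·49·48=91728; k=2: 16562+0+26·13·48=32786 → min 32786 | A₂..A₄: k=2: 0+16848+49·13·27=34047; k=3: 30576+0+49·48·27=94080 → min 34047 | A₃..A₅: k=3: 0+41472+13·48·32=61440; k=4: 16848+0+13·27·32=28080 → min 28080.
Length 4: A₁..A₄: k=1: 0+34047+26·49·27=68445; k=2: 16562+16848+26·13·27=42536; k=3: 32786+0+26·48·27=66482 → min 42536 | A₂..A₅: k=2: 0+28080+49·13·32=48464; k=3: 30576+41472+49·48·32=147312; k=4: 34047+0+49·27·32=76383 → min 48464.
Length 5: A₁..A₅: k=1: 0+48464+26·49·32=89232; k=2: 16562+28080+26·13·32=55458; k=3: 32786+41472+26·48·32=114194; k=4: 42536+0+26·27·32=65000 → min 55458.
Optimal order: ((A₁·A₂)·((A₃·A₄)·A₅)) with cost 55458.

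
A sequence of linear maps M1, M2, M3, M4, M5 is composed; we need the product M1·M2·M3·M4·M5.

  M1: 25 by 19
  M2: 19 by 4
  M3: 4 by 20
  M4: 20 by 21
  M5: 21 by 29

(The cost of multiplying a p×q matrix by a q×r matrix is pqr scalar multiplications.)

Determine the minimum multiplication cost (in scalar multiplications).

Adjacent pairs: M1M2 = 25·19·4 = 1900; M2M3 = 19·4·20 = 1520; M3M4 = 4·20·21 = 1680; M4M5 = 20·21·29 = 12180.
Length 3: M1..M3: k=1: 0+1520+25·19·20=11020; k=2: 1900+0+25·4·20=3900 → min 3900 | M2..M4: k=2: 0+1680+19·4·21=3276; k=3: 1520+0+19·20·21=9500 → min 3276 | M3..M5: k=3: 0+12180+4·20·29=14500; k=4: 1680+0+4·21·29=4116 → min 4116.
Length 4: M1..M4: k=1: 0+3276+25·19·21=13251; k=2: 1900+1680+25·4·21=5680; k=3: 3900+0+25·20·21=14400 → min 5680 | M2..M5: k=2: 0+4116+19·4·29=6320; k=3: 1520+12180+19·20·29=24720; k=4: 3276+0+19·21·29=14847 → min 6320.
Length 5: M1..M5: k=1: 0+6320+25·19·29=20095; k=2: 1900+4116+25·4·29=8916; k=3: 3900+12180+25·20·29=30580; k=4: 5680+0+25·21·29=20905 → min 8916.
Optimal order: ((M1·M2)·((M3·M4)·M5)) with cost 8916.

8916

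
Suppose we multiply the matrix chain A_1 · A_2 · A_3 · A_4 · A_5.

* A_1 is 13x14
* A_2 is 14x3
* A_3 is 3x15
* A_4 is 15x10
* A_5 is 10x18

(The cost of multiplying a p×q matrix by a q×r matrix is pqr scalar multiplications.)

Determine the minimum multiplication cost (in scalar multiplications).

2238

Adjacent pairs: A_1A_2 = 13·14·3 = 546; A_2A_3 = 14·3·15 = 630; A_3A_4 = 3·15·10 = 450; A_4A_5 = 15·10·18 = 2700.
Length 3: A_1..A_3: k=1: 0+630+13·14·15=3360; k=2: 546+0+13·3·15=1131 → min 1131 | A_2..A_4: k=2: 0+450+14·3·10=870; k=3: 630+0+14·15·10=2730 → min 870 | A_3..A_5: k=3: 0+2700+3·15·18=3510; k=4: 450+0+3·10·18=990 → min 990.
Length 4: A_1..A_4: k=1: 0+870+13·14·10=2690; k=2: 546+450+13·3·10=1386; k=3: 1131+0+13·15·10=3081 → min 1386 | A_2..A_5: k=2: 0+990+14·3·18=1746; k=3: 630+2700+14·15·18=7110; k=4: 870+0+14·10·18=3390 → min 1746.
Length 5: A_1..A_5: k=1: 0+1746+13·14·18=5022; k=2: 546+990+13·3·18=2238; k=3: 1131+2700+13·15·18=7341; k=4: 1386+0+13·10·18=3726 → min 2238.
Optimal order: ((A_1 · A_2) · ((A_3 · A_4) · A_5)) with cost 2238.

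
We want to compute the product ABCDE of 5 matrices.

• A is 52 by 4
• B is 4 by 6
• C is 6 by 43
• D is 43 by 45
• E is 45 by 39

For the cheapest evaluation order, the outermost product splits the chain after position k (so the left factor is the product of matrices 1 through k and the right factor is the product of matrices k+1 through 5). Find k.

1

Adjacent pairs: AB = 52·4·6 = 1248; BC = 4·6·43 = 1032; CD = 6·43·45 = 11610; DE = 43·45·39 = 75465.
Length 3: A..C: k=1: 0+1032+52·4·43=9976; k=2: 1248+0+52·6·43=14664 → min 9976 | B..D: k=2: 0+11610+4·6·45=12690; k=3: 1032+0+4·43·45=8772 → min 8772 | C..E: k=3: 0+75465+6·43·39=85527; k=4: 11610+0+6·45·39=22140 → min 22140.
Length 4: A..D: k=1: 0+8772+52·4·45=18132; k=2: 1248+11610+52·6·45=26898; k=3: 9976+0+52·43·45=110596 → min 18132 | B..E: k=2: 0+22140+4·6·39=23076; k=3: 1032+75465+4·43·39=83205; k=4: 8772+0+4·45·39=15792 → min 15792.
Top-level splits: k=1: (A..A)·(B..E) → 0+15792+52·4·39 = 23904; k=2: (A..B)·(C..E) → 1248+22140+52·6·39 = 35556; k=3: (A..C)·(D..E) → 9976+75465+52·43·39 = 172645; k=4: (A..D)·(E..E) → 18132+0+52·45·39 = 109392.
Best split is after A, i.e. k = 1.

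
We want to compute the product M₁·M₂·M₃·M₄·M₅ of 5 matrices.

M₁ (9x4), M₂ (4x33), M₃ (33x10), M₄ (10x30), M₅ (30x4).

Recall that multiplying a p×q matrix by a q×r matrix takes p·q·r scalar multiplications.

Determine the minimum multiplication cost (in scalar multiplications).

2824

Adjacent pairs: M₁M₂ = 9·4·33 = 1188; M₂M₃ = 4·33·10 = 1320; M₃M₄ = 33·10·30 = 9900; M₄M₅ = 10·30·4 = 1200.
Length 3: M₁..M₃: k=1: 0+1320+9·4·10=1680; k=2: 1188+0+9·33·10=4158 → min 1680 | M₂..M₄: k=2: 0+9900+4·33·30=13860; k=3: 1320+0+4·10·30=2520 → min 2520 | M₃..M₅: k=3: 0+1200+33·10·4=2520; k=4: 9900+0+33·30·4=13860 → min 2520.
Length 4: M₁..M₄: k=1: 0+2520+9·4·30=3600; k=2: 1188+9900+9·33·30=19998; k=3: 1680+0+9·10·30=4380 → min 3600 | M₂..M₅: k=2: 0+2520+4·33·4=3048; k=3: 1320+1200+4·10·4=2680; k=4: 2520+0+4·30·4=3000 → min 2680.
Length 5: M₁..M₅: k=1: 0+2680+9·4·4=2824; k=2: 1188+2520+9·33·4=4896; k=3: 1680+1200+9·10·4=3240; k=4: 3600+0+9·30·4=4680 → min 2824.
Optimal order: (M₁·((M₂·M₃)·(M₄·M₅))) with cost 2824.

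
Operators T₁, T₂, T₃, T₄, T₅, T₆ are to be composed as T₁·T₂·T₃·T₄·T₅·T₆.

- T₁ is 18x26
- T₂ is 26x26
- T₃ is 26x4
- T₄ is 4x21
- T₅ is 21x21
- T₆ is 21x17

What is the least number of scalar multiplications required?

8992

Adjacent pairs: T₁T₂ = 18·26·26 = 12168; T₂T₃ = 26·26·4 = 2704; T₃T₄ = 26·4·21 = 2184; T₄T₅ = 4·21·21 = 1764; T₅T₆ = 21·21·17 = 7497.
Length 3: T₁..T₃: k=1: 0+2704+18·26·4=4576; k=2: 12168+0+18·26·4=14040 → min 4576 | T₂..T₄: k=2: 0+2184+26·26·21=16380; k=3: 2704+0+26·4·21=4888 → min 4888 | T₃..T₅: k=3: 0+1764+26·4·21=3948; k=4: 2184+0+26·21·21=13650 → min 3948 | T₄..T₆: k=4: 0+7497+4·21·17=8925; k=5: 1764+0+4·21·17=3192 → min 3192.
Length 4: T₁..T₄: k=1: 0+4888+18·26·21=14716; k=2: 12168+2184+18·26·21=24180; k=3: 4576+0+18·4·21=6088 → min 6088 | T₂..T₅: k=2: 0+3948+26·26·21=18144; k=3: 2704+1764+26·4·21=6652; k=4: 4888+0+26·21·21=16354 → min 6652 | T₃..T₆: k=3: 0+3192+26·4·17=4960; k=4: 2184+7497+26·21·17=18963; k=5: 3948+0+26·21·17=13230 → min 4960.
Length 5: T₁..T₅: k=1: 0+6652+18·26·21=16480; k=2: 12168+3948+18·26·21=25944; k=3: 4576+1764+18·4·21=7852; k=4: 6088+0+18·21·21=14026 → min 7852 | T₂..T₆: k=2: 0+4960+26·26·17=16452; k=3: 2704+3192+26·4·17=7664; k=4: 4888+7497+26·21·17=21667; k=5: 6652+0+26·21·17=15934 → min 7664.
Length 6: T₁..T₆: k=1: 0+7664+18·26·17=15620; k=2: 12168+4960+18·26·17=25084; k=3: 4576+3192+18·4·17=8992; k=4: 6088+7497+18·21·17=20011; k=5: 7852+0+18·21·17=14278 → min 8992.
Optimal order: ((T₁·(T₂·T₃))·((T₄·T₅)·T₆)) with cost 8992.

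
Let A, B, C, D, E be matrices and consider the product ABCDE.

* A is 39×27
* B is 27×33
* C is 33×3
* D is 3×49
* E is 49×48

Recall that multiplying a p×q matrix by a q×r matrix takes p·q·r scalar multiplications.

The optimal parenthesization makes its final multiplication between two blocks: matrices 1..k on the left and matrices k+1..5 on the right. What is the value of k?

Adjacent pairs: AB = 39·27·33 = 34749; BC = 27·33·3 = 2673; CD = 33·3·49 = 4851; DE = 3·49·48 = 7056.
Length 3: A..C: k=1: 0+2673+39·27·3=5832; k=2: 34749+0+39·33·3=38610 → min 5832 | B..D: k=2: 0+4851+27·33·49=48510; k=3: 2673+0+27·3·49=6642 → min 6642 | C..E: k=3: 0+7056+33·3·48=11808; k=4: 4851+0+33·49·48=82467 → min 11808.
Length 4: A..D: k=1: 0+6642+39·27·49=58239; k=2: 34749+4851+39·33·49=102663; k=3: 5832+0+39·3·49=11565 → min 11565 | B..E: k=2: 0+11808+27·33·48=54576; k=3: 2673+7056+27·3·48=13617; k=4: 6642+0+27·49·48=70146 → min 13617.
Top-level splits: k=1: (A..A)·(B..E) → 0+13617+39·27·48 = 64161; k=2: (A..B)·(C..E) → 34749+11808+39·33·48 = 108333; k=3: (A..C)·(D..E) → 5832+7056+39·3·48 = 18504; k=4: (A..D)·(E..E) → 11565+0+39·49·48 = 103293.
Best split is after C, i.e. k = 3.

3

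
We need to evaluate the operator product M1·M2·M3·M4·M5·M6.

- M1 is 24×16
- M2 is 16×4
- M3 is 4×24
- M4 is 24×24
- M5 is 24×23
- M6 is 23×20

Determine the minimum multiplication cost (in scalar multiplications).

Adjacent pairs: M1M2 = 24·16·4 = 1536; M2M3 = 16·4·24 = 1536; M3M4 = 4·24·24 = 2304; M4M5 = 24·24·23 = 13248; M5M6 = 24·23·20 = 11040.
Length 3: M1..M3: k=1: 0+1536+24·16·24=10752; k=2: 1536+0+24·4·24=3840 → min 3840 | M2..M4: k=2: 0+2304+16·4·24=3840; k=3: 1536+0+16·24·24=10752 → min 3840 | M3..M5: k=3: 0+13248+4·24·23=15456; k=4: 2304+0+4·24·23=4512 → min 4512 | M4..M6: k=4: 0+11040+24·24·20=22560; k=5: 13248+0+24·23·20=24288 → min 22560.
Length 4: M1..M4: k=1: 0+3840+24·16·24=13056; k=2: 1536+2304+24·4·24=6144; k=3: 3840+0+24·24·24=17664 → min 6144 | M2..M5: k=2: 0+4512+16·4·23=5984; k=3: 1536+13248+16·24·23=23616; k=4: 3840+0+16·24·23=12672 → min 5984 | M3..M6: k=3: 0+22560+4·24·20=24480; k=4: 2304+11040+4·24·20=15264; k=5: 4512+0+4·23·20=6352 → min 6352.
Length 5: M1..M5: k=1: 0+5984+24·16·23=14816; k=2: 1536+4512+24·4·23=8256; k=3: 3840+13248+24·24·23=30336; k=4: 6144+0+24·24·23=19392 → min 8256 | M2..M6: k=2: 0+6352+16·4·20=7632; k=3: 1536+22560+16·24·20=31776; k=4: 3840+11040+16·24·20=22560; k=5: 5984+0+16·23·20=13344 → min 7632.
Length 6: M1..M6: k=1: 0+7632+24·16·20=15312; k=2: 1536+6352+24·4·20=9808; k=3: 3840+22560+24·24·20=37920; k=4: 6144+11040+24·24·20=28704; k=5: 8256+0+24·23·20=19296 → min 9808.
Optimal order: ((M1·M2)·(((M3·M4)·M5)·M6)) with cost 9808.

9808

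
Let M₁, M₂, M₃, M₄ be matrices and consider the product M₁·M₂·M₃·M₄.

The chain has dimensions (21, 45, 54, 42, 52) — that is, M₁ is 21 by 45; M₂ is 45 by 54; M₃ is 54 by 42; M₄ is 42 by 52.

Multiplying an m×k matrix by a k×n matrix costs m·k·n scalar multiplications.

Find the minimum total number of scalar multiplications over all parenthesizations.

Adjacent pairs: M₁M₂ = 21·45·54 = 51030; M₂M₃ = 45·54·42 = 102060; M₃M₄ = 54·42·52 = 117936.
Length 3: M₁..M₃: k=1: 0+102060+21·45·42=141750; k=2: 51030+0+21·54·42=98658 → min 98658 | M₂..M₄: k=2: 0+117936+45·54·52=244296; k=3: 102060+0+45·42·52=200340 → min 200340.
Length 4: M₁..M₄: k=1: 0+200340+21·45·52=249480; k=2: 51030+117936+21·54·52=227934; k=3: 98658+0+21·42·52=144522 → min 144522.
Optimal order: (((M₁·M₂)·M₃)·M₄) with cost 144522.

144522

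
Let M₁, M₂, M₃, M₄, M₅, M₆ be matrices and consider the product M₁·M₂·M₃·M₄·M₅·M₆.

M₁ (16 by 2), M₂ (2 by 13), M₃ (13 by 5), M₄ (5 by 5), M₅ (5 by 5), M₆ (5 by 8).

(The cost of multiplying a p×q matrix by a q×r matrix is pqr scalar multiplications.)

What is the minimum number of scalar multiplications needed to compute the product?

Adjacent pairs: M₁M₂ = 16·2·13 = 416; M₂M₃ = 2·13·5 = 130; M₃M₄ = 13·5·5 = 325; M₄M₅ = 5·5·5 = 125; M₅M₆ = 5·5·8 = 200.
Length 3: M₁..M₃: k=1: 0+130+16·2·5=290; k=2: 416+0+16·13·5=1456 → min 290 | M₂..M₄: k=2: 0+325+2·13·5=455; k=3: 130+0+2·5·5=180 → min 180 | M₃..M₅: k=3: 0+125+13·5·5=450; k=4: 325+0+13·5·5=650 → min 450 | M₄..M₆: k=4: 0+200+5·5·8=400; k=5: 125+0+5·5·8=325 → min 325.
Length 4: M₁..M₄: k=1: 0+180+16·2·5=340; k=2: 416+325+16·13·5=1781; k=3: 290+0+16·5·5=690 → min 340 | M₂..M₅: k=2: 0+450+2·13·5=580; k=3: 130+125+2·5·5=305; k=4: 180+0+2·5·5=230 → min 230 | M₃..M₆: k=3: 0+325+13·5·8=845; k=4: 325+200+13·5·8=1045; k=5: 450+0+13·5·8=970 → min 845.
Length 5: M₁..M₅: k=1: 0+230+16·2·5=390; k=2: 416+450+16·13·5=1906; k=3: 290+125+16·5·5=815; k=4: 340+0+16·5·5=740 → min 390 | M₂..M₆: k=2: 0+845+2·13·8=1053; k=3: 130+325+2·5·8=535; k=4: 180+200+2·5·8=460; k=5: 230+0+2·5·8=310 → min 310.
Length 6: M₁..M₆: k=1: 0+310+16·2·8=566; k=2: 416+845+16·13·8=2925; k=3: 290+325+16·5·8=1255; k=4: 340+200+16·5·8=1180; k=5: 390+0+16·5·8=1030 → min 566.
Optimal order: (M₁·((((M₂·M₃)·M₄)·M₅)·M₆)) with cost 566.

566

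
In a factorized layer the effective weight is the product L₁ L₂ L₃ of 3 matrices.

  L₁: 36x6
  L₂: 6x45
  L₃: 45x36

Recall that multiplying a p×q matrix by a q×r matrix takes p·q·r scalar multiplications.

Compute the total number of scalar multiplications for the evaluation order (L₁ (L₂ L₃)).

(L₂ L₃): 6×45 by 45×36 → 6×36, cost 6·45·36 = 9720
(L₁ (L₂ L₃)): 36×6 by 6×36 → 36×36, cost 36·6·36 = 7776; cumulative 17496
Total: 17496 scalar multiplications.

17496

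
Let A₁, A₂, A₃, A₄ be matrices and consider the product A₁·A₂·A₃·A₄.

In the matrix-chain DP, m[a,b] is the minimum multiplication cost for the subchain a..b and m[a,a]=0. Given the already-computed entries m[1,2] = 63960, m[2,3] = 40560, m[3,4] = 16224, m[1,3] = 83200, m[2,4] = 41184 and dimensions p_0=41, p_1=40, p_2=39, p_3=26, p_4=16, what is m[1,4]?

m[1,4] = min over k∈[1,3] of m[1,k]+m[k+1,4]+p_{0}·p_k·p_{4}.
k=1: 0 + 41184 + 41·40·16 = 67424; k=2: 63960 + 16224 + 41·39·16 = 105768; k=3: 83200 + 0 + 41·26·16 = 100256.
Minimum: 67424 at k=1.

67424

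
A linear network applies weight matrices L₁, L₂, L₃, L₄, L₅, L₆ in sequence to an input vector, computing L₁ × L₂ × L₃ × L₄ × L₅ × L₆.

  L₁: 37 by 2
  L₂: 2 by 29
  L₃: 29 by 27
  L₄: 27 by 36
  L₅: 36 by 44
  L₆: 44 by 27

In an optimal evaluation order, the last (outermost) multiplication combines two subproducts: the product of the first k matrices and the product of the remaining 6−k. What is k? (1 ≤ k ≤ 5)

1

Adjacent pairs: L₁L₂ = 37·2·29 = 2146; L₂L₃ = 2·29·27 = 1566; L₃L₄ = 29·27·36 = 28188; L₄L₅ = 27·36·44 = 42768; L₅L₆ = 36·44·27 = 42768.
Length 3: L₁..L₃: k=1: 0+1566+37·2·27=3564; k=2: 2146+0+37·29·27=31117 → min 3564 | L₂..L₄: k=2: 0+28188+2·29·36=30276; k=3: 1566+0+2·27·36=3510 → min 3510 | L₃..L₅: k=3: 0+42768+29·27·44=77220; k=4: 28188+0+29·36·44=74124 → min 74124 | L₄..L₆: k=4: 0+42768+27·36·27=69012; k=5: 42768+0+27·44·27=74844 → min 69012.
Length 4: L₁..L₄: k=1: 0+3510+37·2·36=6174; k=2: 2146+28188+37·29·36=68962; k=3: 3564+0+37·27·36=39528 → min 6174 | L₂..L₅: k=2: 0+74124+2·29·44=76676; k=3: 1566+42768+2·27·44=46710; k=4: 3510+0+2·36·44=6678 → min 6678 | L₃..L₆: k=3: 0+69012+29·27·27=90153; k=4: 28188+42768+29·36·27=99144; k=5: 74124+0+29·44·27=108576 → min 90153.
Length 5: L₁..L₅: k=1: 0+6678+37·2·44=9934; k=2: 2146+74124+37·29·44=123482; k=3: 3564+42768+37·27·44=90288; k=4: 6174+0+37·36·44=64782 → min 9934 | L₂..L₆: k=2: 0+90153+2·29·27=91719; k=3: 1566+69012+2·27·27=72036; k=4: 3510+42768+2·36·27=48222; k=5: 6678+0+2·44·27=9054 → min 9054.
Top-level splits: k=1: (L₁..L₁)·(L₂..L₆) → 0+9054+37·2·27 = 11052; k=2: (L₁..L₂)·(L₃..L₆) → 2146+90153+37·29·27 = 121270; k=3: (L₁..L₃)·(L₄..L₆) → 3564+69012+37·27·27 = 99549; k=4: (L₁..L₄)·(L₅..L₆) → 6174+42768+37·36·27 = 84906; k=5: (L₁..L₅)·(L₆..L₆) → 9934+0+37·44·27 = 53890.
Best split is after L₁, i.e. k = 1.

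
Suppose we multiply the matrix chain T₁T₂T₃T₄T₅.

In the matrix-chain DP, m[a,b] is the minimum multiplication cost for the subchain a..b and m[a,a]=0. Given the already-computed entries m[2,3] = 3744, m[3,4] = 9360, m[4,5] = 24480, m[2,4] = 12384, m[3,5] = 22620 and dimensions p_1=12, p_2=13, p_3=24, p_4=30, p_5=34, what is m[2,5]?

m[2,5] = min over k∈[2,4] of m[2,k]+m[k+1,5]+p_{1}·p_k·p_{5}.
k=2: 0 + 22620 + 12·13·34 = 27924; k=3: 3744 + 24480 + 12·24·34 = 38016; k=4: 12384 + 0 + 12·30·34 = 24624.
Minimum: 24624 at k=4.

24624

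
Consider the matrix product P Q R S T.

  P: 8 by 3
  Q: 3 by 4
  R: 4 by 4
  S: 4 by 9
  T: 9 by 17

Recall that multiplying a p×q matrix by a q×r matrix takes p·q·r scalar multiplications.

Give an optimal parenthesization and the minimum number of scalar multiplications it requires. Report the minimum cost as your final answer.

1023

Adjacent pairs: PQ = 8·3·4 = 96; QR = 3·4·4 = 48; RS = 4·4·9 = 144; ST = 4·9·17 = 612.
Length 3: P..R: k=1: 0+48+8·3·4=144; k=2: 96+0+8·4·4=224 → min 144 | Q..S: k=2: 0+144+3·4·9=252; k=3: 48+0+3·4·9=156 → min 156 | R..T: k=3: 0+612+4·4·17=884; k=4: 144+0+4·9·17=756 → min 756.
Length 4: P..S: k=1: 0+156+8·3·9=372; k=2: 96+144+8·4·9=528; k=3: 144+0+8·4·9=432 → min 372 | Q..T: k=2: 0+756+3·4·17=960; k=3: 48+612+3·4·17=864; k=4: 156+0+3·9·17=615 → min 615.
Length 5: P..T: k=1: 0+615+8·3·17=1023; k=2: 96+756+8·4·17=1396; k=3: 144+612+8·4·17=1300; k=4: 372+0+8·9·17=1596 → min 1023.
Optimal parenthesization: (P (((Q R) S) T)) with cost 1023.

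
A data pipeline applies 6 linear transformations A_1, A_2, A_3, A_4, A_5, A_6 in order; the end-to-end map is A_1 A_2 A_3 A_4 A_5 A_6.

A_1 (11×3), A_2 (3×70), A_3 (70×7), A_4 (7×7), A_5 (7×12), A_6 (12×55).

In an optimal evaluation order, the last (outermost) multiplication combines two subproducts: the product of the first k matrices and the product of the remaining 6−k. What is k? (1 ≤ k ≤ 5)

1

Adjacent pairs: A_1A_2 = 11·3·70 = 2310; A_2A_3 = 3·70·7 = 1470; A_3A_4 = 70·7·7 = 3430; A_4A_5 = 7·7·12 = 588; A_5A_6 = 7·12·55 = 4620.
Length 3: A_1..A_3: k=1: 0+1470+11·3·7=1701; k=2: 2310+0+11·70·7=7700 → min 1701 | A_2..A_4: k=2: 0+3430+3·70·7=4900; k=3: 1470+0+3·7·7=1617 → min 1617 | A_3..A_5: k=3: 0+588+70·7·12=6468; k=4: 3430+0+70·7·12=9310 → min 6468 | A_4..A_6: k=4: 0+4620+7·7·55=7315; k=5: 588+0+7·12·55=5208 → min 5208.
Length 4: A_1..A_4: k=1: 0+1617+11·3·7=1848; k=2: 2310+3430+11·70·7=11130; k=3: 1701+0+11·7·7=2240 → min 1848 | A_2..A_5: k=2: 0+6468+3·70·12=8988; k=3: 1470+588+3·7·12=2310; k=4: 1617+0+3·7·12=1869 → min 1869 | A_3..A_6: k=3: 0+5208+70·7·55=32158; k=4: 3430+4620+70·7·55=35000; k=5: 6468+0+70·12·55=52668 → min 32158.
Length 5: A_1..A_5: k=1: 0+1869+11·3·12=2265; k=2: 2310+6468+11·70·12=18018; k=3: 1701+588+11·7·12=3213; k=4: 1848+0+11·7·12=2772 → min 2265 | A_2..A_6: k=2: 0+32158+3·70·55=43708; k=3: 1470+5208+3·7·55=7833; k=4: 1617+4620+3·7·55=7392; k=5: 1869+0+3·12·55=3849 → min 3849.
Top-level splits: k=1: (A_1..A_1)·(A_2..A_6) → 0+3849+11·3·55 = 5664; k=2: (A_1..A_2)·(A_3..A_6) → 2310+32158+11·70·55 = 76818; k=3: (A_1..A_3)·(A_4..A_6) → 1701+5208+11·7·55 = 11144; k=4: (A_1..A_4)·(A_5..A_6) → 1848+4620+11·7·55 = 10703; k=5: (A_1..A_5)·(A_6..A_6) → 2265+0+11·12·55 = 9525.
Best split is after A_1, i.e. k = 1.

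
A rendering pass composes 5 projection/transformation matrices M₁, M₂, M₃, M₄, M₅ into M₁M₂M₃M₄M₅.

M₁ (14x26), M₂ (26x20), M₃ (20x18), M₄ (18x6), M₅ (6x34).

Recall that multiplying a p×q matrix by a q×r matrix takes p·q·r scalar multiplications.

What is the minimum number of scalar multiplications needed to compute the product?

10320

Adjacent pairs: M₁M₂ = 14·26·20 = 7280; M₂M₃ = 26·20·18 = 9360; M₃M₄ = 20·18·6 = 2160; M₄M₅ = 18·6·34 = 3672.
Length 3: M₁..M₃: k=1: 0+9360+14·26·18=15912; k=2: 7280+0+14·20·18=12320 → min 12320 | M₂..M₄: k=2: 0+2160+26·20·6=5280; k=3: 9360+0+26·18·6=12168 → min 5280 | M₃..M₅: k=3: 0+3672+20·18·34=15912; k=4: 2160+0+20·6·34=6240 → min 6240.
Length 4: M₁..M₄: k=1: 0+5280+14·26·6=7464; k=2: 7280+2160+14·20·6=11120; k=3: 12320+0+14·18·6=13832 → min 7464 | M₂..M₅: k=2: 0+6240+26·20·34=23920; k=3: 9360+3672+26·18·34=28944; k=4: 5280+0+26·6·34=10584 → min 10584.
Length 5: M₁..M₅: k=1: 0+10584+14·26·34=22960; k=2: 7280+6240+14·20·34=23040; k=3: 12320+3672+14·18·34=24560; k=4: 7464+0+14·6·34=10320 → min 10320.
Optimal order: ((M₁(M₂(M₃M₄)))M₅) with cost 10320.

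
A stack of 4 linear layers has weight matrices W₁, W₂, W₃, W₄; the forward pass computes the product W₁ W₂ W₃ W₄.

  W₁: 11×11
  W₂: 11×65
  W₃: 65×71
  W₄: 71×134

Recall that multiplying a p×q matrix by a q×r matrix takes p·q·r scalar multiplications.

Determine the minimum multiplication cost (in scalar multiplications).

Adjacent pairs: W₁W₂ = 11·11·65 = 7865; W₂W₃ = 11·65·71 = 50765; W₃W₄ = 65·71·134 = 618410.
Length 3: W₁..W₃: k=1: 0+50765+11·11·71=59356; k=2: 7865+0+11·65·71=58630 → min 58630 | W₂..W₄: k=2: 0+618410+11·65·134=714220; k=3: 50765+0+11·71·134=155419 → min 155419.
Length 4: W₁..W₄: k=1: 0+155419+11·11·134=171633; k=2: 7865+618410+11·65·134=722085; k=3: 58630+0+11·71·134=163284 → min 163284.
Optimal order: (((W₁ W₂) W₃) W₄) with cost 163284.

163284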